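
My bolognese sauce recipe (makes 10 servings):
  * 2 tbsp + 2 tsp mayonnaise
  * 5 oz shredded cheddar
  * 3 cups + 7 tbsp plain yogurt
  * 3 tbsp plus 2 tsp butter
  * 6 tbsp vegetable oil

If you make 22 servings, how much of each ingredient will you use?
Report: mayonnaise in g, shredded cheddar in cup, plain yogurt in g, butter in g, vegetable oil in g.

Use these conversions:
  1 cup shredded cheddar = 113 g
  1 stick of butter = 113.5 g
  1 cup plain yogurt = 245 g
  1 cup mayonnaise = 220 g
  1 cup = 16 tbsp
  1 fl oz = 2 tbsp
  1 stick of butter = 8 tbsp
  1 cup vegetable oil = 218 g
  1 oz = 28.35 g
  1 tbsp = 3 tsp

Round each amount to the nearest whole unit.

mayonnaise: 81 g; shredded cheddar: 3 cup; plain yogurt: 1853 g; butter: 114 g; vegetable oil: 180 g

Scaling factor: 22/10 = 11/5 = 2.2.
mayonnaise: (2 tbsp + 2 tsp = 8/3 tbsp) × 11/5 ÷ 16 tbsp/cup × 220 g/cup ≈ 81 g
shredded cheddar: 5 oz × 11/5 × 28.35 g/oz ÷ 113 g/cup ≈ 3 cup
plain yogurt: (3 cup + 7 tbsp = 3.4375 cup) × 11/5 × 245 g/cup ≈ 1853 g
butter: (3 tbsp + 2 tsp = 11/3 tbsp) × 11/5 ÷ 8 tbsp/stick × 113.5 g/stick ≈ 114 g
vegetable oil: 6 tbsp × 11/5 ÷ 16 tbsp/cup × 218 g/cup ≈ 180 g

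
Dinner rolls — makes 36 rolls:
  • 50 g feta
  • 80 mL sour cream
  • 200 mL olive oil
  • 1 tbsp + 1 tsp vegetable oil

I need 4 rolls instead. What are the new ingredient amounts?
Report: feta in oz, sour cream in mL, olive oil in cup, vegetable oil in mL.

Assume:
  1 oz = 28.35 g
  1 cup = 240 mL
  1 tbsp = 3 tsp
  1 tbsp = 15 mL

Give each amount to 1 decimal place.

Scaling factor: 4/36 = 1/9.
feta: 50 g × 1/9 ÷ 28.35 g/oz ≈ 0.2 oz
sour cream: 80 mL × 1/9 ≈ 8.9 mL
olive oil: 200 mL × 1/9 ÷ 240 mL/cup ≈ 0.1 cup
vegetable oil: (1 tbsp + 1 tsp = 4/3 tbsp) × 1/9 × 15 mL/tbsp ≈ 2.2 mL

feta: 0.2 oz; sour cream: 8.9 mL; olive oil: 0.1 cup; vegetable oil: 2.2 mL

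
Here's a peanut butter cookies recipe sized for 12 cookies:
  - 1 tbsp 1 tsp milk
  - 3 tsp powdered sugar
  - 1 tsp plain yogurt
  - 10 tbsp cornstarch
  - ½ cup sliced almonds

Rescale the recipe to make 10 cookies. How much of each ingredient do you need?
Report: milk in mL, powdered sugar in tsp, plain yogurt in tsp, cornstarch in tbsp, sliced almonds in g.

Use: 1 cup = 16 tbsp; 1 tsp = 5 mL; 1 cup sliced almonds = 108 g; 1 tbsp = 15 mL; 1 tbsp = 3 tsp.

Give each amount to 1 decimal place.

milk: 16.7 mL; powdered sugar: 2.5 tsp; plain yogurt: 0.8 tsp; cornstarch: 8.3 tbsp; sliced almonds: 45.0 g

Scaling factor: 10/12 = 5/6.
milk: (1 tbsp + 1 tsp = 4/3 tbsp) × 5/6 × 15 mL/tbsp ≈ 16.7 mL
powdered sugar: 3 tsp × 5/6 = 2.5 tsp
plain yogurt: 1 tsp × 5/6 ≈ 0.8 tsp
cornstarch: 10 tbsp × 5/6 ≈ 8.3 tbsp
sliced almonds: 0.5 cup × 5/6 × 108 g/cup = 45.0 g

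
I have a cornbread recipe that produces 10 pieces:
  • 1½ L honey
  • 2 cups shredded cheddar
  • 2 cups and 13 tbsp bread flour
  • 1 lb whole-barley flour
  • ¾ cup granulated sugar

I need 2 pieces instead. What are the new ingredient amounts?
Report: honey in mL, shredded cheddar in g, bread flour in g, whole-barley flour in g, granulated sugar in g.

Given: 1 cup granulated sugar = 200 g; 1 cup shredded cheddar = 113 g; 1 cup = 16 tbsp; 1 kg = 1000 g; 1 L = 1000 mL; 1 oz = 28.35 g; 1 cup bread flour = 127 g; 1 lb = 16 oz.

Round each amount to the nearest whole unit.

honey: 300 mL; shredded cheddar: 45 g; bread flour: 71 g; whole-barley flour: 91 g; granulated sugar: 30 g

Scaling factor: 2/10 = 1/5 = 0.2.
honey: 1.5 L × 1/5 × 1000 mL/L = 300 mL
shredded cheddar: 2 cup × 1/5 × 113 g/cup ≈ 45 g
bread flour: (2 cup + 13 tbsp = 2.8125 cup) × 1/5 × 127 g/cup ≈ 71 g
whole-barley flour: 1 lb × 1/5 × 16 oz/lb × 28.35 g/oz ≈ 91 g
granulated sugar: 0.75 cup × 1/5 × 200 g/cup = 30 g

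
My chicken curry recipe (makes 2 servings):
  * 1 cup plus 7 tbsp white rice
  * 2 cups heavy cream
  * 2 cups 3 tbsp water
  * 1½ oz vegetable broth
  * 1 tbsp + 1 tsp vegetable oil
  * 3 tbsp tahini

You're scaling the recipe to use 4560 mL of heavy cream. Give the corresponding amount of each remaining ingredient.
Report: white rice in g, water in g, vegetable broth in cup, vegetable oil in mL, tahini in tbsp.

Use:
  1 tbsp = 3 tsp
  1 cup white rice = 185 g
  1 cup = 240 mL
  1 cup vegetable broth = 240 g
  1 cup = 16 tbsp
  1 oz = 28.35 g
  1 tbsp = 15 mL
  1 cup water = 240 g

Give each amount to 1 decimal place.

white rice: 2526.4 g; water: 4987.5 g; vegetable broth: 1.7 cup; vegetable oil: 190.0 mL; tahini: 28.5 tbsp

The original recipe has 480 mL of heavy cream, so the scaling factor is 4560 ÷ 480 = 19/2 = 9.5.
white rice: (1 cup + 7 tbsp = 1.4375 cup) × 19/2 × 185 g/cup ≈ 2526.4 g
water: (2 cup + 3 tbsp = 2.1875 cup) × 19/2 × 240 g/cup = 4987.5 g
vegetable broth: 1.5 oz × 19/2 × 28.35 g/oz ÷ 240 g/cup ≈ 1.7 cup
vegetable oil: (1 tbsp + 1 tsp = 4/3 tbsp) × 19/2 × 15 mL/tbsp = 190.0 mL
tahini: 3 tbsp × 19/2 = 28.5 tbsp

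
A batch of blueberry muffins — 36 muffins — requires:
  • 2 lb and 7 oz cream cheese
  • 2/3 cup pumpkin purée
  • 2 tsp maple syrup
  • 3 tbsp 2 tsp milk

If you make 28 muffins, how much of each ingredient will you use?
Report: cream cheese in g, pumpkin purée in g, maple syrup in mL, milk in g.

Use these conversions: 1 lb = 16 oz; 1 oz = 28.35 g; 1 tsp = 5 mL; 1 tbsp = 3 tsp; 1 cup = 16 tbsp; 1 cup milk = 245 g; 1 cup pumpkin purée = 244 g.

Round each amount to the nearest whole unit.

Scaling factor: 28/36 = 7/9.
cream cheese: (2 lb + 7 oz = 2.4375 lb) × 7/9 × 16 oz/lb × 28.35 g/oz ≈ 860 g
pumpkin purée: 2/3 cup × 7/9 × 244 g/cup ≈ 127 g
maple syrup: 2 tsp × 7/9 × 5 mL/tsp ≈ 8 mL
milk: (3 tbsp + 2 tsp = 11/3 tbsp) × 7/9 ÷ 16 tbsp/cup × 245 g/cup ≈ 44 g

cream cheese: 860 g; pumpkin purée: 127 g; maple syrup: 8 mL; milk: 44 g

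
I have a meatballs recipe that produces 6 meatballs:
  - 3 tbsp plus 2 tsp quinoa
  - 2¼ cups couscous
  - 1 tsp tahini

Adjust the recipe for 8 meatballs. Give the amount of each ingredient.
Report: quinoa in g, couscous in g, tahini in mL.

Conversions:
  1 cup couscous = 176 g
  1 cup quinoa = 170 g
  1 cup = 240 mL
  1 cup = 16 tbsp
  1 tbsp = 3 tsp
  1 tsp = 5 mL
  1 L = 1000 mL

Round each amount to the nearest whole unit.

Scaling factor: 8/6 = 4/3.
quinoa: (3 tbsp + 2 tsp = 11/3 tbsp) × 4/3 ÷ 16 tbsp/cup × 170 g/cup ≈ 52 g
couscous: 2.25 cup × 4/3 × 176 g/cup = 528 g
tahini: 1 tsp × 4/3 × 5 mL/tsp ≈ 7 mL

quinoa: 52 g; couscous: 528 g; tahini: 7 mL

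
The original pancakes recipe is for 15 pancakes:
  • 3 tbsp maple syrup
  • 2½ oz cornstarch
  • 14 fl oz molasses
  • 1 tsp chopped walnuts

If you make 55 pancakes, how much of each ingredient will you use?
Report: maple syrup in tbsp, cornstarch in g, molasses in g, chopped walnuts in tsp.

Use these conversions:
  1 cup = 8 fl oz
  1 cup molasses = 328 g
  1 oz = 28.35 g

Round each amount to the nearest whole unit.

Scaling factor: 55/15 = 11/3.
maple syrup: 3 tbsp × 11/3 = 11 tbsp
cornstarch: 2.5 oz × 11/3 × 28.35 g/oz ≈ 260 g
molasses: 14 fl oz × 11/3 ÷ 8 fl oz/cup × 328 g/cup ≈ 2105 g
chopped walnuts: 1 tsp × 11/3 ≈ 4 tsp

maple syrup: 11 tbsp; cornstarch: 260 g; molasses: 2105 g; chopped walnuts: 4 tsp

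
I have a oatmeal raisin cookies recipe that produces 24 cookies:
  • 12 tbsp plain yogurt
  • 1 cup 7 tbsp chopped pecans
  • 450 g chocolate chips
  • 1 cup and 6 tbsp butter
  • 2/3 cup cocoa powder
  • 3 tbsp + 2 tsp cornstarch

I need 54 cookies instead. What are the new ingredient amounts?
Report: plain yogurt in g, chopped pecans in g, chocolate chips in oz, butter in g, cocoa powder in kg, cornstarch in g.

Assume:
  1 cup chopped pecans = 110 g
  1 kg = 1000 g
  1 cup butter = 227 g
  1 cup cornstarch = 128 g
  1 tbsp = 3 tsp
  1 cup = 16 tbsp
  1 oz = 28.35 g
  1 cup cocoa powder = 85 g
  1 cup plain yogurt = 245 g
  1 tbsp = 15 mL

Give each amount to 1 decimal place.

Scaling factor: 54/24 = 9/4 = 2.25.
plain yogurt: 12 tbsp × 9/4 ÷ 16 tbsp/cup × 245 g/cup ≈ 413.4 g
chopped pecans: (1 cup + 7 tbsp = 1.4375 cup) × 9/4 × 110 g/cup ≈ 355.8 g
chocolate chips: 450 g × 9/4 ÷ 28.35 g/oz ≈ 35.7 oz
butter: (1 cup + 6 tbsp = 1.375 cup) × 9/4 × 227 g/cup ≈ 702.3 g
cocoa powder: 2/3 cup × 9/4 × 85 g/cup ÷ 1000 g/kg ≈ 0.1 kg
cornstarch: (3 tbsp + 2 tsp = 11/3 tbsp) × 9/4 ÷ 16 tbsp/cup × 128 g/cup = 66.0 g

plain yogurt: 413.4 g; chopped pecans: 355.8 g; chocolate chips: 35.7 oz; butter: 702.3 g; cocoa powder: 0.1 kg; cornstarch: 66.0 g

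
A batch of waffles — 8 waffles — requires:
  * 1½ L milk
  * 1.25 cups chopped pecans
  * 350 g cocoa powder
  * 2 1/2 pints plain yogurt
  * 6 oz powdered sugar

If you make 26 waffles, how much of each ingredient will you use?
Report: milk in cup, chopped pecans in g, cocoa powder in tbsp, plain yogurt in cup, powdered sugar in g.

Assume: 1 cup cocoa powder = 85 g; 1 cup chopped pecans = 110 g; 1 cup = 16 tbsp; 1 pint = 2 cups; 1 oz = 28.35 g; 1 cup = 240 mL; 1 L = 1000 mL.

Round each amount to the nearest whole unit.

Scaling factor: 26/8 = 13/4 = 3.25.
milk: 1.5 L × 13/4 × 1000 mL/L ÷ 240 mL/cup ≈ 20 cup
chopped pecans: 1.25 cup × 13/4 × 110 g/cup ≈ 447 g
cocoa powder: 350 g × 13/4 ÷ 85 g/cup × 16 tbsp/cup ≈ 214 tbsp
plain yogurt: 2.5 pint × 13/4 × 2 cup/pint ≈ 16 cup
powdered sugar: 6 oz × 13/4 × 28.35 g/oz ≈ 553 g

milk: 20 cup; chopped pecans: 447 g; cocoa powder: 214 tbsp; plain yogurt: 16 cup; powdered sugar: 553 g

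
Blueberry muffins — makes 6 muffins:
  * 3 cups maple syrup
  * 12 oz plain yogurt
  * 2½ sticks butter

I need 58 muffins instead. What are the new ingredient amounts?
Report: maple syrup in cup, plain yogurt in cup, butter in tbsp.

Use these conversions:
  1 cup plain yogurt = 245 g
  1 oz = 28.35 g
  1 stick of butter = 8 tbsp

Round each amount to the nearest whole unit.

Scaling factor: 58/6 = 29/3.
maple syrup: 3 cup × 29/3 = 29 cup
plain yogurt: 12 oz × 29/3 × 28.35 g/oz ÷ 245 g/cup ≈ 13 cup
butter: 2.5 stick × 29/3 × 8 tbsp/stick ≈ 193 tbsp

maple syrup: 29 cup; plain yogurt: 13 cup; butter: 193 tbsp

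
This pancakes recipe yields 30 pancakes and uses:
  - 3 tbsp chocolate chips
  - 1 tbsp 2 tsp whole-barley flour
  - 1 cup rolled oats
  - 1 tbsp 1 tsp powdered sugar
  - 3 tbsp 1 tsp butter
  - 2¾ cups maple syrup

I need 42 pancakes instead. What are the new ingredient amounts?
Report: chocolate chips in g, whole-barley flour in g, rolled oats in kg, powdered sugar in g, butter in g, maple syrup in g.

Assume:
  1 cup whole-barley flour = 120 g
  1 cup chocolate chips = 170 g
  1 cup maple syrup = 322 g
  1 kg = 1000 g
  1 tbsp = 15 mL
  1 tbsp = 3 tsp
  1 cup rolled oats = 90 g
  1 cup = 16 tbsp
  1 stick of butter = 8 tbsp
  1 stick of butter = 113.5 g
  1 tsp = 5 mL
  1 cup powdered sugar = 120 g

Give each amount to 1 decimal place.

chocolate chips: 44.6 g; whole-barley flour: 17.5 g; rolled oats: 0.1 kg; powdered sugar: 14.0 g; butter: 66.2 g; maple syrup: 1239.7 g

Scaling factor: 42/30 = 7/5 = 1.4.
chocolate chips: 3 tbsp × 7/5 ÷ 16 tbsp/cup × 170 g/cup ≈ 44.6 g
whole-barley flour: (1 tbsp + 2 tsp = 5/3 tbsp) × 7/5 ÷ 16 tbsp/cup × 120 g/cup = 17.5 g
rolled oats: 1 cup × 7/5 × 90 g/cup ÷ 1000 g/kg ≈ 0.1 kg
powdered sugar: (1 tbsp + 1 tsp = 4/3 tbsp) × 7/5 ÷ 16 tbsp/cup × 120 g/cup = 14.0 g
butter: (3 tbsp + 1 tsp = 10/3 tbsp) × 7/5 ÷ 8 tbsp/stick × 113.5 g/stick ≈ 66.2 g
maple syrup: 2.75 cup × 7/5 × 322 g/cup = 1239.7 g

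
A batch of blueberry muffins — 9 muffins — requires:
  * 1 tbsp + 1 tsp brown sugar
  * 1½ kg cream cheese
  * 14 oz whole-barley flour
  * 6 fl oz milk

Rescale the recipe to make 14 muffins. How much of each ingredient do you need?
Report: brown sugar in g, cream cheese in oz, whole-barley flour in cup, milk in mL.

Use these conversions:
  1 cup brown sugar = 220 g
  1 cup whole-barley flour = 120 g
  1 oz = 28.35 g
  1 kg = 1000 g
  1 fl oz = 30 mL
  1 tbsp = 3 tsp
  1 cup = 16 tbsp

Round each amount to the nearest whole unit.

brown sugar: 29 g; cream cheese: 82 oz; whole-barley flour: 5 cup; milk: 280 mL

Scaling factor: 14/9.
brown sugar: (1 tbsp + 1 tsp = 4/3 tbsp) × 14/9 ÷ 16 tbsp/cup × 220 g/cup ≈ 29 g
cream cheese: 1.5 kg × 14/9 × 1000 g/kg ÷ 28.35 g/oz ≈ 82 oz
whole-barley flour: 14 oz × 14/9 × 28.35 g/oz ÷ 120 g/cup ≈ 5 cup
milk: 6 fl oz × 14/9 × 30 mL/fl oz = 280 mL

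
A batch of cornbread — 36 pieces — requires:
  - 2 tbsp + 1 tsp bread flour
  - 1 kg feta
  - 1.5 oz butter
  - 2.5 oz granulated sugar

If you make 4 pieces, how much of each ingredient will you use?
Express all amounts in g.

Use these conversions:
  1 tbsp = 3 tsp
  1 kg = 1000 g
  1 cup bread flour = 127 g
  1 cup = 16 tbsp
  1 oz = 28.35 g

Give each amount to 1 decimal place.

Scaling factor: 4/36 = 1/9.
bread flour: (2 tbsp + 1 tsp = 7/3 tbsp) × 1/9 ÷ 16 tbsp/cup × 127 g/cup ≈ 2.1 g
feta: 1 kg × 1/9 × 1000 g/kg ≈ 111.1 g
butter: 1.5 oz × 1/9 × 28.35 g/oz ≈ 4.7 g
granulated sugar: 2.5 oz × 1/9 × 28.35 g/oz ≈ 7.9 g

bread flour: 2.1 g; feta: 111.1 g; butter: 4.7 g; granulated sugar: 7.9 g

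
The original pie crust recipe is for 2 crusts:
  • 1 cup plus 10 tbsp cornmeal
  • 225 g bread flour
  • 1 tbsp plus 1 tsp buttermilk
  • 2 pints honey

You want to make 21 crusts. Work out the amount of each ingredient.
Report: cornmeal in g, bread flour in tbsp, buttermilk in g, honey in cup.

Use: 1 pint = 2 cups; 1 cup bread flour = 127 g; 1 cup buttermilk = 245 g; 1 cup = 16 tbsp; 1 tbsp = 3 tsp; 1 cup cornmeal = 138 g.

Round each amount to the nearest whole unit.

cornmeal: 2355 g; bread flour: 298 tbsp; buttermilk: 214 g; honey: 42 cup

Scaling factor: 21/2 = 10.5.
cornmeal: (1 cup + 10 tbsp = 1.625 cup) × 21/2 × 138 g/cup ≈ 2355 g
bread flour: 225 g × 21/2 ÷ 127 g/cup × 16 tbsp/cup ≈ 298 tbsp
buttermilk: (1 tbsp + 1 tsp = 4/3 tbsp) × 21/2 ÷ 16 tbsp/cup × 245 g/cup ≈ 214 g
honey: 2 pint × 21/2 × 2 cup/pint = 42 cup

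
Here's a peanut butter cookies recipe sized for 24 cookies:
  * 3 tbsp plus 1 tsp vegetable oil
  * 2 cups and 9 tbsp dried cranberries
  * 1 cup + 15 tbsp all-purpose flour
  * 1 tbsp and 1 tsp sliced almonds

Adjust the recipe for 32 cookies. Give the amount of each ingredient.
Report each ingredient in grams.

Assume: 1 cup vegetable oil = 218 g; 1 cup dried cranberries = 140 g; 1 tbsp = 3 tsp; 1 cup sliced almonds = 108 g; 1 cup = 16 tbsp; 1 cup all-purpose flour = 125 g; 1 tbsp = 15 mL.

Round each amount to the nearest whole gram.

vegetable oil: 61 g; dried cranberries: 478 g; all-purpose flour: 323 g; sliced almonds: 12 g

Scaling factor: 32/24 = 4/3.
vegetable oil: (3 tbsp + 1 tsp = 10/3 tbsp) × 4/3 ÷ 16 tbsp/cup × 218 g/cup ≈ 61 g
dried cranberries: (2 cup + 9 tbsp = 2.5625 cup) × 4/3 × 140 g/cup ≈ 478 g
all-purpose flour: (1 cup + 15 tbsp = 1.9375 cup) × 4/3 × 125 g/cup ≈ 323 g
sliced almonds: (1 tbsp + 1 tsp = 4/3 tbsp) × 4/3 ÷ 16 tbsp/cup × 108 g/cup = 12 g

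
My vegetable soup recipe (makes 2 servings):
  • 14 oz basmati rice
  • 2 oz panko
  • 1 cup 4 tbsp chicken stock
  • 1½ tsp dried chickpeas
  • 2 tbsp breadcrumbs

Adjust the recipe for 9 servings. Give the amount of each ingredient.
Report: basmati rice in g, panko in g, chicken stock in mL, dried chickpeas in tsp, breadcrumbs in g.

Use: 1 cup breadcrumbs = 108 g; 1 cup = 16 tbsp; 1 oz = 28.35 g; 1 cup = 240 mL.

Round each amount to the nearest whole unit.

Scaling factor: 9/2 = 4.5.
basmati rice: 14 oz × 9/2 × 28.35 g/oz ≈ 1786 g
panko: 2 oz × 9/2 × 28.35 g/oz ≈ 255 g
chicken stock: (1 cup + 4 tbsp = 1.25 cup) × 9/2 × 240 mL/cup = 1350 mL
dried chickpeas: 1.5 tsp × 9/2 ≈ 7 tsp
breadcrumbs: 2 tbsp × 9/2 ÷ 16 tbsp/cup × 108 g/cup ≈ 61 g

basmati rice: 1786 g; panko: 255 g; chicken stock: 1350 mL; dried chickpeas: 7 tsp; breadcrumbs: 61 g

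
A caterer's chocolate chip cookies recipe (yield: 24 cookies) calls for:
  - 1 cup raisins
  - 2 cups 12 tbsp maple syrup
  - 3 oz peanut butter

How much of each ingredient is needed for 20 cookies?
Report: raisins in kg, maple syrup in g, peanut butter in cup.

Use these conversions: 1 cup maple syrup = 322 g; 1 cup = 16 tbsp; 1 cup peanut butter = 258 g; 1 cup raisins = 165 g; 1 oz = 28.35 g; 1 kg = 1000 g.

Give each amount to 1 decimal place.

Scaling factor: 20/24 = 5/6.
raisins: 1 cup × 5/6 × 165 g/cup ÷ 1000 g/kg ≈ 0.1 kg
maple syrup: (2 cup + 12 tbsp = 2.75 cup) × 5/6 × 322 g/cup ≈ 737.9 g
peanut butter: 3 oz × 5/6 × 28.35 g/oz ÷ 258 g/cup ≈ 0.3 cup

raisins: 0.1 kg; maple syrup: 737.9 g; peanut butter: 0.3 cup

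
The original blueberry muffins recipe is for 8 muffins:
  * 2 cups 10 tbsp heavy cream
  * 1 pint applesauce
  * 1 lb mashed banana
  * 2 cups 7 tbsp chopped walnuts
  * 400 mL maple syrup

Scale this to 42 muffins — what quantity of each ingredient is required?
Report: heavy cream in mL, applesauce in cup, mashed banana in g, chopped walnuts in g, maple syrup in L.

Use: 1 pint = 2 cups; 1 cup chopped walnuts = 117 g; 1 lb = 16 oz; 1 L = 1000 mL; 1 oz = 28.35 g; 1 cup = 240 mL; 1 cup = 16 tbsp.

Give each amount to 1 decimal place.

Scaling factor: 42/8 = 21/4 = 5.25.
heavy cream: (2 cup + 10 tbsp = 2.625 cup) × 21/4 × 240 mL/cup = 3307.5 mL
applesauce: 1 pint × 21/4 × 2 cup/pint = 10.5 cup
mashed banana: 1 lb × 21/4 × 16 oz/lb × 28.35 g/oz = 2381.4 g
chopped walnuts: (2 cup + 7 tbsp = 2.4375 cup) × 21/4 × 117 g/cup ≈ 1497.2 g
maple syrup: 400 mL × 21/4 ÷ 1000 mL/L = 2.1 L

heavy cream: 3307.5 mL; applesauce: 10.5 cup; mashed banana: 2381.4 g; chopped walnuts: 1497.2 g; maple syrup: 2.1 L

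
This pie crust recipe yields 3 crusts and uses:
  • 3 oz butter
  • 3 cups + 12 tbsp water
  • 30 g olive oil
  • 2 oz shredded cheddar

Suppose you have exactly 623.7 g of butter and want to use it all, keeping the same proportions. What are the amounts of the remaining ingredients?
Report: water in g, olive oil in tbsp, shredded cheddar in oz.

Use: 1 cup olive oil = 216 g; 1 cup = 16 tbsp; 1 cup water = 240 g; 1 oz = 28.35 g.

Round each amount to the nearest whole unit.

water: 6600 g; olive oil: 16 tbsp; shredded cheddar: 15 oz

The original recipe has 85.05 g of butter, so the scaling factor is 623.7 ÷ 85.05 = 22/3.
water: (3 cup + 12 tbsp = 3.75 cup) × 22/3 × 240 g/cup = 6600 g
olive oil: 30 g × 22/3 ÷ 216 g/cup × 16 tbsp/cup ≈ 16 tbsp
shredded cheddar: 2 oz × 22/3 ≈ 15 oz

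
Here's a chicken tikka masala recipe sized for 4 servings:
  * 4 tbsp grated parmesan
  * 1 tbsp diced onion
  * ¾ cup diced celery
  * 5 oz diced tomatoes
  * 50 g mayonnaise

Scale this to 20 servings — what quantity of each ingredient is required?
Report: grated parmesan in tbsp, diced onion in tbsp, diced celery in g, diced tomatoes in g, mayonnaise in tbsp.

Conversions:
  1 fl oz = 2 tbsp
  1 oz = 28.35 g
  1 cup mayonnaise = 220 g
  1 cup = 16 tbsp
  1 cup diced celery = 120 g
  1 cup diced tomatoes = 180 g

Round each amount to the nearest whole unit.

Scaling factor: 20/4 = 5.
grated parmesan: 4 tbsp × 5 = 20 tbsp
diced onion: 1 tbsp × 5 = 5 tbsp
diced celery: 0.75 cup × 5 × 120 g/cup = 450 g
diced tomatoes: 5 oz × 5 × 28.35 g/oz ≈ 709 g
mayonnaise: 50 g × 5 ÷ 220 g/cup × 16 tbsp/cup ≈ 18 tbsp

grated parmesan: 20 tbsp; diced onion: 5 tbsp; diced celery: 450 g; diced tomatoes: 709 g; mayonnaise: 18 tbsp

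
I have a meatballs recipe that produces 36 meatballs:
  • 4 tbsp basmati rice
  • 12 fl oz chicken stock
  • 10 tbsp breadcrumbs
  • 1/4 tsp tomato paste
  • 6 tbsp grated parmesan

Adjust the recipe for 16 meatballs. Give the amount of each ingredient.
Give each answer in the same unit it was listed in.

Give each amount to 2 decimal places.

Scaling factor: 16/36 = 4/9.
basmati rice: 4 tbsp × 4/9 ≈ 1.78 tbsp
chicken stock: 12 fl oz × 4/9 ≈ 5.33 fl oz
breadcrumbs: 10 tbsp × 4/9 ≈ 4.44 tbsp
tomato paste: 0.25 tsp × 4/9 ≈ 0.11 tsp
grated parmesan: 6 tbsp × 4/9 ≈ 2.67 tbsp

basmati rice: 1.78 tbsp; chicken stock: 5.33 fl oz; breadcrumbs: 4.44 tbsp; tomato paste: 0.11 tsp; grated parmesan: 2.67 tbsp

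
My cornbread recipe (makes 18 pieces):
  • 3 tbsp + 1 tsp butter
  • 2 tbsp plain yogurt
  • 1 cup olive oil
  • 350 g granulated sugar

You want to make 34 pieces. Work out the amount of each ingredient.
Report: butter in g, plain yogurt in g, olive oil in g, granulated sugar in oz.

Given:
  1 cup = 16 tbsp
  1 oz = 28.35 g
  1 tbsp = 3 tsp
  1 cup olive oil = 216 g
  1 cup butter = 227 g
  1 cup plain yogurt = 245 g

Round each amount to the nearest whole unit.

butter: 89 g; plain yogurt: 58 g; olive oil: 408 g; granulated sugar: 23 oz

Scaling factor: 34/18 = 17/9.
butter: (3 tbsp + 1 tsp = 10/3 tbsp) × 17/9 ÷ 16 tbsp/cup × 227 g/cup ≈ 89 g
plain yogurt: 2 tbsp × 17/9 ÷ 16 tbsp/cup × 245 g/cup ≈ 58 g
olive oil: 1 cup × 17/9 × 216 g/cup = 408 g
granulated sugar: 350 g × 17/9 ÷ 28.35 g/oz ≈ 23 oz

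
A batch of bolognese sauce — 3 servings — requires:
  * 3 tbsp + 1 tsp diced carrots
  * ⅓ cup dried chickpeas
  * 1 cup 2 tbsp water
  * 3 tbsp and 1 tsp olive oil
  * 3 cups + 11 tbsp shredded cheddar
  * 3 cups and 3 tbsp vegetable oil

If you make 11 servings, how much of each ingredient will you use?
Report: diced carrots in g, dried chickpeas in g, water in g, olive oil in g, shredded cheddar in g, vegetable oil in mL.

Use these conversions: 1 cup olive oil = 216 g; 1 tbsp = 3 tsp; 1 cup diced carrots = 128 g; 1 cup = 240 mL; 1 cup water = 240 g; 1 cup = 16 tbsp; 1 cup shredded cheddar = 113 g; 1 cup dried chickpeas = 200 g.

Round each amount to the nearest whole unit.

Scaling factor: 11/3.
diced carrots: (3 tbsp + 1 tsp = 10/3 tbsp) × 11/3 ÷ 16 tbsp/cup × 128 g/cup ≈ 98 g
dried chickpeas: 1/3 cup × 11/3 × 200 g/cup ≈ 244 g
water: (1 cup + 2 tbsp = 1.125 cup) × 11/3 × 240 g/cup = 990 g
olive oil: (3 tbsp + 1 tsp = 10/3 tbsp) × 11/3 ÷ 16 tbsp/cup × 216 g/cup = 165 g
shredded cheddar: (3 cup + 11 tbsp = 3.6875 cup) × 11/3 × 113 g/cup ≈ 1528 g
vegetable oil: (3 cup + 3 tbsp = 3.1875 cup) × 11/3 × 240 mL/cup = 2805 mL

diced carrots: 98 g; dried chickpeas: 244 g; water: 990 g; olive oil: 165 g; shredded cheddar: 1528 g; vegetable oil: 2805 mL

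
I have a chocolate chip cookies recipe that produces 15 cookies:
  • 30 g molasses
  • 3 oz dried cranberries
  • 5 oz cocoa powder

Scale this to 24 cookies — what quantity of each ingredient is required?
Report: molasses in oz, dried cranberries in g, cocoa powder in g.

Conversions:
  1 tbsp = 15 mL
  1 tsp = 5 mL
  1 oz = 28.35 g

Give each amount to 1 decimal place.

molasses: 1.7 oz; dried cranberries: 136.1 g; cocoa powder: 226.8 g

Scaling factor: 24/15 = 8/5 = 1.6.
molasses: 30 g × 8/5 ÷ 28.35 g/oz ≈ 1.7 oz
dried cranberries: 3 oz × 8/5 × 28.35 g/oz ≈ 136.1 g
cocoa powder: 5 oz × 8/5 × 28.35 g/oz = 226.8 g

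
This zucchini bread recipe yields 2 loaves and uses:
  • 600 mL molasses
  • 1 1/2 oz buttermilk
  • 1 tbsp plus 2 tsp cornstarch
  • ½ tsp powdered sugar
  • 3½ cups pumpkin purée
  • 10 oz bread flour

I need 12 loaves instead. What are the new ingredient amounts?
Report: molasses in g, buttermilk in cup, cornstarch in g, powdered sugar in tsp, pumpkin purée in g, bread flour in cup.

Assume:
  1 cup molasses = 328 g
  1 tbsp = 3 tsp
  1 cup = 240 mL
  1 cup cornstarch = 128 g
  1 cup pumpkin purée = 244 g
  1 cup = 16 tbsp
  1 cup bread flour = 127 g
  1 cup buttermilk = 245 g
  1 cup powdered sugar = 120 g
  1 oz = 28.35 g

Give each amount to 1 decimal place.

Scaling factor: 12/2 = 6.
molasses: 600 mL × 6 ÷ 240 mL/cup × 328 g/cup = 4920.0 g
buttermilk: 1.5 oz × 6 × 28.35 g/oz ÷ 245 g/cup ≈ 1.0 cup
cornstarch: (1 tbsp + 2 tsp = 5/3 tbsp) × 6 ÷ 16 tbsp/cup × 128 g/cup = 80.0 g
powdered sugar: 0.5 tsp × 6 = 3.0 tsp
pumpkin purée: 3.5 cup × 6 × 244 g/cup = 5124.0 g
bread flour: 10 oz × 6 × 28.35 g/oz ÷ 127 g/cup ≈ 13.4 cup

molasses: 4920.0 g; buttermilk: 1.0 cup; cornstarch: 80.0 g; powdered sugar: 3.0 tsp; pumpkin purée: 5124.0 g; bread flour: 13.4 cup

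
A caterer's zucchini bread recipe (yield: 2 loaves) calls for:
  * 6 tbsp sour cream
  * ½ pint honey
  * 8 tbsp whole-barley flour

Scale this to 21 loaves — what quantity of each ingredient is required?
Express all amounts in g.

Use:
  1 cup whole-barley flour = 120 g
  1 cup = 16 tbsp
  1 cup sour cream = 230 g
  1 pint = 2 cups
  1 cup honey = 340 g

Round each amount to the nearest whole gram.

Scaling factor: 21/2 = 10.5.
sour cream: 6 tbsp × 21/2 ÷ 16 tbsp/cup × 230 g/cup ≈ 906 g
honey: 0.5 pint × 21/2 × 2 cup/pint × 340 g/cup = 3570 g
whole-barley flour: 8 tbsp × 21/2 ÷ 16 tbsp/cup × 120 g/cup = 630 g

sour cream: 906 g; honey: 3570 g; whole-barley flour: 630 g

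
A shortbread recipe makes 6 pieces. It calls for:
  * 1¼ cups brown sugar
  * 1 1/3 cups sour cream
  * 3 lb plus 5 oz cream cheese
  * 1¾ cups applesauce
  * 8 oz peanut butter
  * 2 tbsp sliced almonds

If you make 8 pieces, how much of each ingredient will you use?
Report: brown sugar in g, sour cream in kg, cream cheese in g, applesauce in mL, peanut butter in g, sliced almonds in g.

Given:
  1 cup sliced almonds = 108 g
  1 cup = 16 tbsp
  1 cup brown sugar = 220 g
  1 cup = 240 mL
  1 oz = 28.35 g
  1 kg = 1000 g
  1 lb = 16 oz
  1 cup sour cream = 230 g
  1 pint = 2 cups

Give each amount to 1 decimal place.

Scaling factor: 8/6 = 4/3.
brown sugar: 1.25 cup × 4/3 × 220 g/cup ≈ 366.7 g
sour cream: 4/3 cup × 4/3 × 230 g/cup ÷ 1000 g/kg ≈ 0.4 kg
cream cheese: (3 lb + 5 oz = 3.3125 lb) × 4/3 × 16 oz/lb × 28.35 g/oz = 2003.4 g
applesauce: 1.75 cup × 4/3 × 240 mL/cup = 560.0 mL
peanut butter: 8 oz × 4/3 × 28.35 g/oz = 302.4 g
sliced almonds: 2 tbsp × 4/3 ÷ 16 tbsp/cup × 108 g/cup = 18.0 g

brown sugar: 366.7 g; sour cream: 0.4 kg; cream cheese: 2003.4 g; applesauce: 560.0 mL; peanut butter: 302.4 g; sliced almonds: 18.0 g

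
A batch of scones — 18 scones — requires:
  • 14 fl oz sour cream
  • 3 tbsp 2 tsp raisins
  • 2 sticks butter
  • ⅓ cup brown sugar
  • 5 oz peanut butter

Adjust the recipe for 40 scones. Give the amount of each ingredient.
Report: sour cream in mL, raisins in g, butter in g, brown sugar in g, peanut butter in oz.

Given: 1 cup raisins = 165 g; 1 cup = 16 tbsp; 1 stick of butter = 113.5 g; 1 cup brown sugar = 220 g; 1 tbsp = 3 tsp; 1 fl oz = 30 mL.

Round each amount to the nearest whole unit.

sour cream: 933 mL; raisins: 84 g; butter: 504 g; brown sugar: 163 g; peanut butter: 11 oz

Scaling factor: 40/18 = 20/9.
sour cream: 14 fl oz × 20/9 × 30 mL/fl oz ≈ 933 mL
raisins: (3 tbsp + 2 tsp = 11/3 tbsp) × 20/9 ÷ 16 tbsp/cup × 165 g/cup ≈ 84 g
butter: 2 stick × 20/9 × 113.5 g/stick ≈ 504 g
brown sugar: 1/3 cup × 20/9 × 220 g/cup ≈ 163 g
peanut butter: 5 oz × 20/9 ≈ 11 oz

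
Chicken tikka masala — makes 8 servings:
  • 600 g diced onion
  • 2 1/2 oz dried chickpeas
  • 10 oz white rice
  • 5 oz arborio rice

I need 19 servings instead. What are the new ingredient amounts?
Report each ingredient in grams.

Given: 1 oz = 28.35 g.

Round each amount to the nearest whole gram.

diced onion: 1425 g; dried chickpeas: 168 g; white rice: 673 g; arborio rice: 337 g

Scaling factor: 19/8 = 2.375.
diced onion: 600 g × 19/8 = 1425 g
dried chickpeas: 2.5 oz × 19/8 × 28.35 g/oz ≈ 168 g
white rice: 10 oz × 19/8 × 28.35 g/oz ≈ 673 g
arborio rice: 5 oz × 19/8 × 28.35 g/oz ≈ 337 g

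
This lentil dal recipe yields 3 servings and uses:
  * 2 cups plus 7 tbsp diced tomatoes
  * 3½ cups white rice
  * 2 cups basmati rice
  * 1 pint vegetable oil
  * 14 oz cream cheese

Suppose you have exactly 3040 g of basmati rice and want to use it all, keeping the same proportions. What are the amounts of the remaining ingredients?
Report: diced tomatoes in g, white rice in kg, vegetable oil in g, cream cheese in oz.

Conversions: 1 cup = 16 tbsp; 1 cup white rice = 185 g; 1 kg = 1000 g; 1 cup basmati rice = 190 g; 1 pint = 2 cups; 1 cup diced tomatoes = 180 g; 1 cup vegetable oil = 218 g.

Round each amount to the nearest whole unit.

diced tomatoes: 3510 g; white rice: 5 kg; vegetable oil: 3488 g; cream cheese: 112 oz

The original recipe has 380 g of basmati rice, so the scaling factor is 3040 ÷ 380 = 8.
diced tomatoes: (2 cup + 7 tbsp = 2.4375 cup) × 8 × 180 g/cup = 3510 g
white rice: 3.5 cup × 8 × 185 g/cup ÷ 1000 g/kg ≈ 5 kg
vegetable oil: 1 pint × 8 × 2 cup/pint × 218 g/cup = 3488 g
cream cheese: 14 oz × 8 = 112 oz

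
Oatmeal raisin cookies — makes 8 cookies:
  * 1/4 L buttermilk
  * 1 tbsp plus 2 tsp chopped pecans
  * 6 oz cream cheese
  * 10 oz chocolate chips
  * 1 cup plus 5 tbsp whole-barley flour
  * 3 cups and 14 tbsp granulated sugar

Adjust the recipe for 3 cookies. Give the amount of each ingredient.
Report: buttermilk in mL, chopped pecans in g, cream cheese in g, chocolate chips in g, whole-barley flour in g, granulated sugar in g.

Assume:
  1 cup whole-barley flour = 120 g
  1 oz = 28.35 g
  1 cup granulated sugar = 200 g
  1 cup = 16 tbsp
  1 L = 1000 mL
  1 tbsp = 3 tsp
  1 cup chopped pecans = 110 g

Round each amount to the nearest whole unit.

Scaling factor: 3/8 = 0.375.
buttermilk: 0.25 L × 3/8 × 1000 mL/L ≈ 94 mL
chopped pecans: (1 tbsp + 2 tsp = 5/3 tbsp) × 3/8 ÷ 16 tbsp/cup × 110 g/cup ≈ 4 g
cream cheese: 6 oz × 3/8 × 28.35 g/oz ≈ 64 g
chocolate chips: 10 oz × 3/8 × 28.35 g/oz ≈ 106 g
whole-barley flour: (1 cup + 5 tbsp = 1.3125 cup) × 3/8 × 120 g/cup ≈ 59 g
granulated sugar: (3 cup + 14 tbsp = 3.875 cup) × 3/8 × 200 g/cup ≈ 291 g

buttermilk: 94 mL; chopped pecans: 4 g; cream cheese: 64 g; chocolate chips: 106 g; whole-barley flour: 59 g; granulated sugar: 291 g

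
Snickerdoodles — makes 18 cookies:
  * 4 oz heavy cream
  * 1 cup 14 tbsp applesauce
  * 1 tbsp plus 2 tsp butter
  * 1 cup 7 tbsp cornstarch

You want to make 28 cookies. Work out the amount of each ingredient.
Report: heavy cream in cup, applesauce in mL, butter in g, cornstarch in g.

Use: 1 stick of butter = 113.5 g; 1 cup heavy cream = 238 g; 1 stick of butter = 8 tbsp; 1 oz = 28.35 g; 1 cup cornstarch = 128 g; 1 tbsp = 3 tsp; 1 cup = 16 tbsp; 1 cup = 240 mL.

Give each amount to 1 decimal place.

heavy cream: 0.7 cup; applesauce: 700.0 mL; butter: 36.8 g; cornstarch: 286.2 g

Scaling factor: 28/18 = 14/9.
heavy cream: 4 oz × 14/9 × 28.35 g/oz ÷ 238 g/cup ≈ 0.7 cup
applesauce: (1 cup + 14 tbsp = 1.875 cup) × 14/9 × 240 mL/cup = 700.0 mL
butter: (1 tbsp + 2 tsp = 5/3 tbsp) × 14/9 ÷ 8 tbsp/stick × 113.5 g/stick ≈ 36.8 g
cornstarch: (1 cup + 7 tbsp = 1.4375 cup) × 14/9 × 128 g/cup ≈ 286.2 g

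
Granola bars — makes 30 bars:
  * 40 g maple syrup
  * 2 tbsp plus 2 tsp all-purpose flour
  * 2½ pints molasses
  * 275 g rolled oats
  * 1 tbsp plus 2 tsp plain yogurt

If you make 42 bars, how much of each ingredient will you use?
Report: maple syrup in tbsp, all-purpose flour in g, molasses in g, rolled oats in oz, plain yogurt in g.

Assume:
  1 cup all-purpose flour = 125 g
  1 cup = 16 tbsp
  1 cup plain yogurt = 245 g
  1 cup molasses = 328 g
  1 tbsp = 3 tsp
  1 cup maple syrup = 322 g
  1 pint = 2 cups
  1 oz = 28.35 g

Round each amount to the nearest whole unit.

maple syrup: 3 tbsp; all-purpose flour: 29 g; molasses: 2296 g; rolled oats: 14 oz; plain yogurt: 36 g

Scaling factor: 42/30 = 7/5 = 1.4.
maple syrup: 40 g × 7/5 ÷ 322 g/cup × 16 tbsp/cup ≈ 3 tbsp
all-purpose flour: (2 tbsp + 2 tsp = 8/3 tbsp) × 7/5 ÷ 16 tbsp/cup × 125 g/cup ≈ 29 g
molasses: 2.5 pint × 7/5 × 2 cup/pint × 328 g/cup = 2296 g
rolled oats: 275 g × 7/5 ÷ 28.35 g/oz ≈ 14 oz
plain yogurt: (1 tbsp + 2 tsp = 5/3 tbsp) × 7/5 ÷ 16 tbsp/cup × 245 g/cup ≈ 36 g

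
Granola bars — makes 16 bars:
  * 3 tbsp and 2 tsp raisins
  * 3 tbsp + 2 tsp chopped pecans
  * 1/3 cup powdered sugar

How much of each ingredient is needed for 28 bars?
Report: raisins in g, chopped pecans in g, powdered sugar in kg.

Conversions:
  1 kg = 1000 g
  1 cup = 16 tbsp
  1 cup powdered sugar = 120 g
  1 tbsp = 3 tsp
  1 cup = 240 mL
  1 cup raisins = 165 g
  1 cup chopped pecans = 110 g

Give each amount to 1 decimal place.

Scaling factor: 28/16 = 7/4 = 1.75.
raisins: (3 tbsp + 2 tsp = 11/3 tbsp) × 7/4 ÷ 16 tbsp/cup × 165 g/cup ≈ 66.2 g
chopped pecans: (3 tbsp + 2 tsp = 11/3 tbsp) × 7/4 ÷ 16 tbsp/cup × 110 g/cup ≈ 44.1 g
powdered sugar: 1/3 cup × 7/4 × 120 g/cup ÷ 1000 g/kg ≈ 0.1 kg

raisins: 66.2 g; chopped pecans: 44.1 g; powdered sugar: 0.1 kg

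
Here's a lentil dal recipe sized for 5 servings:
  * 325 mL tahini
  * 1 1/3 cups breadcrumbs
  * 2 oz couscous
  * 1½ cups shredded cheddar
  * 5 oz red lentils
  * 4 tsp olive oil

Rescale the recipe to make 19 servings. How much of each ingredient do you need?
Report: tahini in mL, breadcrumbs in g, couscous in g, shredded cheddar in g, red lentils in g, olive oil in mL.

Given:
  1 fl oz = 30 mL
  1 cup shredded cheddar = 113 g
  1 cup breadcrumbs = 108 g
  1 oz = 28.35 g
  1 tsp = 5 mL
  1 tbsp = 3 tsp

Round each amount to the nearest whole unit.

Scaling factor: 19/5 = 3.8.
tahini: 325 mL × 19/5 = 1235 mL
breadcrumbs: 4/3 cup × 19/5 × 108 g/cup ≈ 547 g
couscous: 2 oz × 19/5 × 28.35 g/oz ≈ 215 g
shredded cheddar: 1.5 cup × 19/5 × 113 g/cup ≈ 644 g
red lentils: 5 oz × 19/5 × 28.35 g/oz ≈ 539 g
olive oil: 4 tsp × 19/5 × 5 mL/tsp = 76 mL

tahini: 1235 mL; breadcrumbs: 547 g; couscous: 215 g; shredded cheddar: 644 g; red lentils: 539 g; olive oil: 76 mL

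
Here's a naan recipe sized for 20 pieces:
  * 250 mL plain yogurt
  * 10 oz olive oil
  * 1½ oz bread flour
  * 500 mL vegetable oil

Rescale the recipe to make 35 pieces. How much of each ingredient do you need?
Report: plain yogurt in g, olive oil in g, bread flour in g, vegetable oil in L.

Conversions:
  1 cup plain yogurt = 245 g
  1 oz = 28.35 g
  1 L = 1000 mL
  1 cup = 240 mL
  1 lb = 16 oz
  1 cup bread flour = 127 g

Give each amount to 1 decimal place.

plain yogurt: 446.6 g; olive oil: 496.1 g; bread flour: 74.4 g; vegetable oil: 0.9 L

Scaling factor: 35/20 = 7/4 = 1.75.
plain yogurt: 250 mL × 7/4 ÷ 240 mL/cup × 245 g/cup ≈ 446.6 g
olive oil: 10 oz × 7/4 × 28.35 g/oz ≈ 496.1 g
bread flour: 1.5 oz × 7/4 × 28.35 g/oz ≈ 74.4 g
vegetable oil: 500 mL × 7/4 ÷ 1000 mL/L ≈ 0.9 L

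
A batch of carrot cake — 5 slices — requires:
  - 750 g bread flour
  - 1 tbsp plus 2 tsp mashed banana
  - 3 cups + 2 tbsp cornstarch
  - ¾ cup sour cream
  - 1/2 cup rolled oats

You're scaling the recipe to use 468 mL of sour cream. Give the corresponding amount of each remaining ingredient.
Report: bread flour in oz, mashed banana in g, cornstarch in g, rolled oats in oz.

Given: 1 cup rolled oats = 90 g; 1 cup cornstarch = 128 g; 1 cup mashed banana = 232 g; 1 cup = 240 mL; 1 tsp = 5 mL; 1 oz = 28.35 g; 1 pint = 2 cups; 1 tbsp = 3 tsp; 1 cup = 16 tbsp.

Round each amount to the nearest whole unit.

bread flour: 69 oz; mashed banana: 63 g; cornstarch: 1040 g; rolled oats: 4 oz

The original recipe has 180 mL of sour cream, so the scaling factor is 468 ÷ 180 = 13/5 = 2.6.
bread flour: 750 g × 13/5 ÷ 28.35 g/oz ≈ 69 oz
mashed banana: (1 tbsp + 2 tsp = 5/3 tbsp) × 13/5 ÷ 16 tbsp/cup × 232 g/cup ≈ 63 g
cornstarch: (3 cup + 2 tbsp = 3.125 cup) × 13/5 × 128 g/cup = 1040 g
rolled oats: 0.5 cup × 13/5 × 90 g/cup ÷ 28.35 g/oz ≈ 4 oz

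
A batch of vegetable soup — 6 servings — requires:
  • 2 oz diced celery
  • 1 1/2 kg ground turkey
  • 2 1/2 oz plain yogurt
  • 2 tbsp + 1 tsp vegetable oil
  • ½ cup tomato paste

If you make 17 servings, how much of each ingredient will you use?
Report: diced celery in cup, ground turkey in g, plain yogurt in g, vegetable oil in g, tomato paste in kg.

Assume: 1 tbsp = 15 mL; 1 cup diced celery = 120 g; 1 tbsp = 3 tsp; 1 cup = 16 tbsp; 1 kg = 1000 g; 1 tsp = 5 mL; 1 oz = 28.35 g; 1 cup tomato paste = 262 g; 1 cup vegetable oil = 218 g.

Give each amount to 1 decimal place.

diced celery: 1.3 cup; ground turkey: 4250.0 g; plain yogurt: 200.8 g; vegetable oil: 90.1 g; tomato paste: 0.4 kg

Scaling factor: 17/6.
diced celery: 2 oz × 17/6 × 28.35 g/oz ÷ 120 g/cup ≈ 1.3 cup
ground turkey: 1.5 kg × 17/6 × 1000 g/kg = 4250.0 g
plain yogurt: 2.5 oz × 17/6 × 28.35 g/oz ≈ 200.8 g
vegetable oil: (2 tbsp + 1 tsp = 7/3 tbsp) × 17/6 ÷ 16 tbsp/cup × 218 g/cup ≈ 90.1 g
tomato paste: 0.5 cup × 17/6 × 262 g/cup ÷ 1000 g/kg ≈ 0.4 kg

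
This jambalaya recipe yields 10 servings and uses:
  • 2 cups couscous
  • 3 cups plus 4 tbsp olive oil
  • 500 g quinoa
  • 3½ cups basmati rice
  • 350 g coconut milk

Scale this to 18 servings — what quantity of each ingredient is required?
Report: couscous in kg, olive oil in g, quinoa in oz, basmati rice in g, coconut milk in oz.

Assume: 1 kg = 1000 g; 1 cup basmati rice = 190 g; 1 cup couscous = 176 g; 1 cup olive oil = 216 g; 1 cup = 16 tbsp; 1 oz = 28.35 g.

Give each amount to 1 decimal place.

Scaling factor: 18/10 = 9/5 = 1.8.
couscous: 2 cup × 9/5 × 176 g/cup ÷ 1000 g/kg ≈ 0.6 kg
olive oil: (3 cup + 4 tbsp = 3.25 cup) × 9/5 × 216 g/cup = 1263.6 g
quinoa: 500 g × 9/5 ÷ 28.35 g/oz ≈ 31.7 oz
basmati rice: 3.5 cup × 9/5 × 190 g/cup = 1197.0 g
coconut milk: 350 g × 9/5 ÷ 28.35 g/oz ≈ 22.2 oz

couscous: 0.6 kg; olive oil: 1263.6 g; quinoa: 31.7 oz; basmati rice: 1197.0 g; coconut milk: 22.2 oz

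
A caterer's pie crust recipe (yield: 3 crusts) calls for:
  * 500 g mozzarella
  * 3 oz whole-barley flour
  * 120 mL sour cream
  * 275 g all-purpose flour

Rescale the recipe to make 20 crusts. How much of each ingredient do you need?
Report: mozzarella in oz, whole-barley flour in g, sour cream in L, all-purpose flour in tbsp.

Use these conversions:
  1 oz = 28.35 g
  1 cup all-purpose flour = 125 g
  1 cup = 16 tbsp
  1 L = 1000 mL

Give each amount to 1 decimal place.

mozzarella: 117.6 oz; whole-barley flour: 567.0 g; sour cream: 0.8 L; all-purpose flour: 234.7 tbsp

Scaling factor: 20/3.
mozzarella: 500 g × 20/3 ÷ 28.35 g/oz ≈ 117.6 oz
whole-barley flour: 3 oz × 20/3 × 28.35 g/oz = 567.0 g
sour cream: 120 mL × 20/3 ÷ 1000 mL/L = 0.8 L
all-purpose flour: 275 g × 20/3 ÷ 125 g/cup × 16 tbsp/cup ≈ 234.7 tbsp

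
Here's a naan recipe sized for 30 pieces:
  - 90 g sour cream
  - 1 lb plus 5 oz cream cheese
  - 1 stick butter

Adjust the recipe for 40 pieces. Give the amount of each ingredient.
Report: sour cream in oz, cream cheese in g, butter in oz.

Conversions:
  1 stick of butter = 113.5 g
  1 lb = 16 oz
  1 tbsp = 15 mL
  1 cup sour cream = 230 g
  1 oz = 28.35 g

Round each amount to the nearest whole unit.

sour cream: 4 oz; cream cheese: 794 g; butter: 5 oz

Scaling factor: 40/30 = 4/3.
sour cream: 90 g × 4/3 ÷ 28.35 g/oz ≈ 4 oz
cream cheese: (1 lb + 5 oz = 1.3125 lb) × 4/3 × 16 oz/lb × 28.35 g/oz ≈ 794 g
butter: 1 stick × 4/3 × 113.5 g/stick ÷ 28.35 g/oz ≈ 5 oz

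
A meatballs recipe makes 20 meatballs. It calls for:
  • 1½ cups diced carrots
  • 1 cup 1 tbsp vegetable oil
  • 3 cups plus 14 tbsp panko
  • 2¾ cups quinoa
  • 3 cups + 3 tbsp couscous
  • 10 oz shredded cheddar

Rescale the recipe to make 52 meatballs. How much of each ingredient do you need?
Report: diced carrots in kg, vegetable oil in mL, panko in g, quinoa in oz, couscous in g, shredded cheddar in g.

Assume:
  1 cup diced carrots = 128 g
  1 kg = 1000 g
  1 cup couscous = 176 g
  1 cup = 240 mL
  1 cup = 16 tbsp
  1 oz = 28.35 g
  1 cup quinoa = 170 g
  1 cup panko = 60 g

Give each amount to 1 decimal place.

diced carrots: 0.5 kg; vegetable oil: 663.0 mL; panko: 604.5 g; quinoa: 42.9 oz; couscous: 1458.6 g; shredded cheddar: 737.1 g

Scaling factor: 52/20 = 13/5 = 2.6.
diced carrots: 1.5 cup × 13/5 × 128 g/cup ÷ 1000 g/kg ≈ 0.5 kg
vegetable oil: (1 cup + 1 tbsp = 1.0625 cup) × 13/5 × 240 mL/cup = 663.0 mL
panko: (3 cup + 14 tbsp = 3.875 cup) × 13/5 × 60 g/cup = 604.5 g
quinoa: 2.75 cup × 13/5 × 170 g/cup ÷ 28.35 g/oz ≈ 42.9 oz
couscous: (3 cup + 3 tbsp = 3.1875 cup) × 13/5 × 176 g/cup = 1458.6 g
shredded cheddar: 10 oz × 13/5 × 28.35 g/oz = 737.1 g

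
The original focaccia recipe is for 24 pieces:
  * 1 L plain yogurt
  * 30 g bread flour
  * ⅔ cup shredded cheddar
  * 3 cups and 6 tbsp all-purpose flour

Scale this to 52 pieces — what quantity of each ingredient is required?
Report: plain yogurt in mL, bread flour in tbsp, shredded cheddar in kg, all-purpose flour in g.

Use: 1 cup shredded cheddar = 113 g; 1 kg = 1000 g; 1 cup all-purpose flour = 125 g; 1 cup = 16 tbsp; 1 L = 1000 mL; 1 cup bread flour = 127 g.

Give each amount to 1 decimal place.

Scaling factor: 52/24 = 13/6.
plain yogurt: 1 L × 13/6 × 1000 mL/L ≈ 2166.7 mL
bread flour: 30 g × 13/6 ÷ 127 g/cup × 16 tbsp/cup ≈ 8.2 tbsp
shredded cheddar: 2/3 cup × 13/6 × 113 g/cup ÷ 1000 g/kg ≈ 0.2 kg
all-purpose flour: (3 cup + 6 tbsp = 3.375 cup) × 13/6 × 125 g/cup ≈ 914.1 g

plain yogurt: 2166.7 mL; bread flour: 8.2 tbsp; shredded cheddar: 0.2 kg; all-purpose flour: 914.1 g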